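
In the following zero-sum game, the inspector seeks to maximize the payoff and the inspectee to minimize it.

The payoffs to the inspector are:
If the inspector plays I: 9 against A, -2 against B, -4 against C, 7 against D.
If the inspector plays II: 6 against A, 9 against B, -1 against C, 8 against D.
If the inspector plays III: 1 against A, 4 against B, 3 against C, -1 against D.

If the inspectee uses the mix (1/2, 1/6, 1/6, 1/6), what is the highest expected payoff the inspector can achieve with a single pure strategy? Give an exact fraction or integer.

I: (9)·(1/2) + (-2)·(1/6) + (-4)·(1/6) + (7)·(1/6) = 14/3.
II: (6)·(1/2) + (9)·(1/6) + (-1)·(1/6) + (8)·(1/6) = 17/3.
III: (1)·(1/2) + (4)·(1/6) + (3)·(1/6) + (-1)·(1/6) = 3/2.
The best pure response is II with expected payoff 17/3.

17/3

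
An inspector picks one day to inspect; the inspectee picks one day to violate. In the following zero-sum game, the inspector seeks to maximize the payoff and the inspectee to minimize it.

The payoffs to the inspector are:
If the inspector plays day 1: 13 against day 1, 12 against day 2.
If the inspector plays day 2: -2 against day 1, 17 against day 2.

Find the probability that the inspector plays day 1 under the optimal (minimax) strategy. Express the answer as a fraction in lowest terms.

Row minima are 12 and -2, so the inspector's maximin is 12; column maxima are 13 and 17, so the inspectee's minimax is 13. These differ, so the equilibrium is in mixed strategies.
Let the inspector play day 1 with probability p. The inspectee is indifferent when 13p − 2(1−p) = 12p + 17(1−p), giving p = 19/20.

19/20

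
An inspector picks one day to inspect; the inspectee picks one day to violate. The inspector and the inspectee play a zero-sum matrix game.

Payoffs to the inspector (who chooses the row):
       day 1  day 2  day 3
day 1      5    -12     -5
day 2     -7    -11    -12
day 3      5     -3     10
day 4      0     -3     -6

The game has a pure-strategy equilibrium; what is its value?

-3

Row minima: -12, -12, -3, -6 → the inspector's maximin is -3.
Column maxima: 5, -3, 10 → the inspectee's minimax is -3.
They coincide at (day 3, day 2), so the value is -3.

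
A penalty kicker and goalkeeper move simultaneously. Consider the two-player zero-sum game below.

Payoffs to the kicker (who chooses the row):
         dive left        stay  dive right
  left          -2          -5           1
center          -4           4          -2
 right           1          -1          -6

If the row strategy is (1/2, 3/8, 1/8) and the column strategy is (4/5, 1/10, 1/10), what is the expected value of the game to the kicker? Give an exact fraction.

Against (4/5, 1/10, 1/10), each row's expected payoff is left: -2; center: -3; right: 1/10.
Taking the (1/2, 3/8, 1/8)-weighted average: (1/2)·(-2) + (3/8)·(-3) + (1/8)·(1/10) = -169/80.

-169/80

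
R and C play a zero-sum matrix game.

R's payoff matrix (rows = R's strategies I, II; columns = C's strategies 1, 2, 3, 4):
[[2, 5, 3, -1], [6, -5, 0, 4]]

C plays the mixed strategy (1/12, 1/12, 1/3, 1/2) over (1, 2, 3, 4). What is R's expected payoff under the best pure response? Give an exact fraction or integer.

25/12

I: (2)·(1/12) + (5)·(1/12) + (3)·(1/3) + (-1)·(1/2) = 13/12.
II: (6)·(1/12) + (-5)·(1/12) + (0)·(1/3) + (4)·(1/2) = 25/12.
The best pure response is II with expected payoff 25/12.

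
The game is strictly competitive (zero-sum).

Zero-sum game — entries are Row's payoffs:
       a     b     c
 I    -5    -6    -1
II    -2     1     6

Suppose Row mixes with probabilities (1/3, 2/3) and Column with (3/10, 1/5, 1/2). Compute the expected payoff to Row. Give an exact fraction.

2/3

Against (3/10, 1/5, 1/2), each row's expected payoff is I: -16/5; II: 13/5.
Taking the (1/3, 2/3)-weighted average: (1/3)·(-16/5) + (2/3)·(13/5) = 2/3.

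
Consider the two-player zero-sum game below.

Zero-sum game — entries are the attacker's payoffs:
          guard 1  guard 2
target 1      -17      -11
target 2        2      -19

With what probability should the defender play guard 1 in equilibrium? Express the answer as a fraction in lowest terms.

Row minima are -17 and -19, so the attacker's maximin is -17; column maxima are 2 and -11, so the defender's minimax is -11. These differ, so the equilibrium is in mixed strategies.
Let the defender play guard 1 with probability q. The attacker is indifferent when −17q − 11(1−q) = 2q − 19(1−q), giving q = 8/27.

8/27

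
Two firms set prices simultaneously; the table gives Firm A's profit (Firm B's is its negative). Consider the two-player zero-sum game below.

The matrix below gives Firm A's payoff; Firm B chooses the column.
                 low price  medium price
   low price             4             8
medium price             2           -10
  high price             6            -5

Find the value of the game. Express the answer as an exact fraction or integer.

Row medium price is strictly dominated by row high price, so Firm A never plays it.
The remaining 2×2 game on (low price, high price) × (low price, medium price) has no saddle point. Let Firm A play low price with probability p; indifference gives 4p + 6(1−p) = 8p − 5(1−p), so p = 11/15.
Similarly Firm B's optimal q on low price is 13/15, and the value is 4·(13/15) + (8)·(2/15) = 68/15.

68/15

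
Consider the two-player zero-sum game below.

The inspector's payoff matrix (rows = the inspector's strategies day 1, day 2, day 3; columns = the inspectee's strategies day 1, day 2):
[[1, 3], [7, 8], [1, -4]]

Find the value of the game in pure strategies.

7

Row minima: 1, 7, -4 → the inspector's maximin is 7.
Column maxima: 7, 8 → the inspectee's minimax is 7.
They coincide at (day 2, day 1), so the value is 7.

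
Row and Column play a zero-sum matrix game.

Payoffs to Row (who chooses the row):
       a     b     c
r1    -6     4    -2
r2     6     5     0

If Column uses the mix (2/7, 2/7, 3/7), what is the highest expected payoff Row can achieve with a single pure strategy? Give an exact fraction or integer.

22/7

r1: (-6)·(2/7) + (4)·(2/7) + (-2)·(3/7) = -10/7.
r2: (6)·(2/7) + (5)·(2/7) + (0)·(3/7) = 22/7.
The best pure response is r2 with expected payoff 22/7.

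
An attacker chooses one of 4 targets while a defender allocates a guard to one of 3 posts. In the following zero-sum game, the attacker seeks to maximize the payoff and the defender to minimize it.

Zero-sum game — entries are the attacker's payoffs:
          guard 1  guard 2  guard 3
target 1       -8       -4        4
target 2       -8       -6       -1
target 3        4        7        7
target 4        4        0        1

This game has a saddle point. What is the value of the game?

Row minima: -8, -8, 4, 0 → the attacker's maximin is 4.
Column maxima: 4, 7, 7 → the defender's minimax is 4.
They coincide at (target 3, guard 1), so the value is 4.

4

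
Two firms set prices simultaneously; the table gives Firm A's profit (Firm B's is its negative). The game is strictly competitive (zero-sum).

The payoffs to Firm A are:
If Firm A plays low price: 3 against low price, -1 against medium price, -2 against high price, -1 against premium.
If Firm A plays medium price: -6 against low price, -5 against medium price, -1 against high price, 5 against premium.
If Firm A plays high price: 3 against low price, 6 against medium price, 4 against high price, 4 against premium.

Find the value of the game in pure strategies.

Row minima: -2, -6, 3 → Firm A's maximin is 3.
Column maxima: 3, 6, 4, 5 → Firm B's minimax is 3.
They coincide at (high price, low price), so the value is 3.

3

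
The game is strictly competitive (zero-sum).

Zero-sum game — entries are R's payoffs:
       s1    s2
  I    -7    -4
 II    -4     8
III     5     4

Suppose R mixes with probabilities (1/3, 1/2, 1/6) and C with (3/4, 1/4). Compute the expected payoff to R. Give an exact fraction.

-43/24

Against (3/4, 1/4), each row's expected payoff is I: -25/4; II: -1; III: 19/4.
Taking the (1/3, 1/2, 1/6)-weighted average: (1/3)·(-25/4) + (1/2)·(-1) + (1/6)·(19/4) = -43/24.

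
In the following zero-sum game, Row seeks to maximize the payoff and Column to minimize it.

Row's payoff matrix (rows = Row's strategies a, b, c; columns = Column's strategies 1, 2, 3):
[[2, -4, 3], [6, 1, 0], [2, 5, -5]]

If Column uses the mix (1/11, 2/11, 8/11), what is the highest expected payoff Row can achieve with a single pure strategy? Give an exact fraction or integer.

a: (2)·(1/11) + (-4)·(2/11) + (3)·(8/11) = 18/11.
b: (6)·(1/11) + (1)·(2/11) + (0)·(8/11) = 8/11.
c: (2)·(1/11) + (5)·(2/11) + (-5)·(8/11) = -28/11.
The best pure response is a with expected payoff 18/11.

18/11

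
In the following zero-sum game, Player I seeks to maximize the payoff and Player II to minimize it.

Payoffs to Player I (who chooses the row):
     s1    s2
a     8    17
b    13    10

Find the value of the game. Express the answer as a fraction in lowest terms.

Row minima are 8 and 10, so Player I's maximin is 10; column maxima are 13 and 17, so Player II's minimax is 13. These differ, so the equilibrium is in mixed strategies.
Let Player I play a with probability p. Player II is indifferent when 8p + 13(1−p) = 17p + 10(1−p), giving p = 1/4.
Let Player II play s1 with probability q. Player I is indifferent when 8q + 17(1−q) = 13q + 10(1−q), giving q = 7/12.
The value is 8·(7/12) + (17)·(5/12) = 47/4.

47/4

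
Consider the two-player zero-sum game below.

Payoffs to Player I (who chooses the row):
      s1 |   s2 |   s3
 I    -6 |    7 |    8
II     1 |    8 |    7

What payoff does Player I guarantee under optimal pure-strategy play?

1

Row minima: -6, 1 → Player I's maximin is 1.
Column maxima: 1, 8, 8 → Player II's minimax is 1.
They coincide at (II, s1), so the value is 1.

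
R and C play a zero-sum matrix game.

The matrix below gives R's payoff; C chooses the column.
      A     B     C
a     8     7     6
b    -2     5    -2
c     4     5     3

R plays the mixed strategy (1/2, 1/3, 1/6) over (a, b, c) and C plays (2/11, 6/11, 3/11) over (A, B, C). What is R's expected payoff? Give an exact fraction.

105/22

Against (2/11, 6/11, 3/11), each row's expected payoff is a: 76/11; b: 20/11; c: 47/11.
Taking the (1/2, 1/3, 1/6)-weighted average: (1/2)·(76/11) + (1/3)·(20/11) + (1/6)·(47/11) = 105/22.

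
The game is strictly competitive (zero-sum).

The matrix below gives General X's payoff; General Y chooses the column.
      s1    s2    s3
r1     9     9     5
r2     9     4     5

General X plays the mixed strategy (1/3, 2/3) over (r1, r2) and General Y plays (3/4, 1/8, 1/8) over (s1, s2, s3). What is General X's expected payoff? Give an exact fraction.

Against (3/4, 1/8, 1/8), each row's expected payoff is r1: 17/2; r2: 63/8.
Taking the (1/3, 2/3)-weighted average: (1/3)·(17/2) + (2/3)·(63/8) = 97/12.

97/12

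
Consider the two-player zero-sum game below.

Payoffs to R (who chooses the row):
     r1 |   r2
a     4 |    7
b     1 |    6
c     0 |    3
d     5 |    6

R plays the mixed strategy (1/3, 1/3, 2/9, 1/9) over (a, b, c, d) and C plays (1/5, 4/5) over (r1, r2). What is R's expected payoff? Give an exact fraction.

Against (1/5, 4/5), each row's expected payoff is a: 32/5; b: 5; c: 12/5; d: 29/5.
Taking the (1/3, 1/3, 2/9, 1/9)-weighted average: (1/3)·(32/5) + (1/3)·(5) + (2/9)·(12/5) + (1/9)·(29/5) = 224/45.

224/45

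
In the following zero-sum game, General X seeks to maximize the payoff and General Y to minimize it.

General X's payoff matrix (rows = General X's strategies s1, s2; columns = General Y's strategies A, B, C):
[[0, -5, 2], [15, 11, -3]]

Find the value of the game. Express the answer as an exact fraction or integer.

Column A is strictly dominated by B for General Y (it gives General X more in every row).
The remaining 2×2 game on (s1, s2) × (B, C) has no saddle point. Let General X play s1 with probability p; indifference gives −5p + 11(1−p) = 2p − 3(1−p), so p = 2/3.
Similarly General Y's optimal q on B is 5/21, and the value is -5·(5/21) + (2)·(16/21) = 1/3.

1/3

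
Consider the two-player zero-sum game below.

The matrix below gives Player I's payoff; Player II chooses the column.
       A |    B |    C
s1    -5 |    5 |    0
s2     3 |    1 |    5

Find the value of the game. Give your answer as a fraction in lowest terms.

Column C is strictly dominated by A for Player II (it gives Player I more in every row).
The remaining 2×2 game on (s1, s2) × (A, B) has no saddle point. Let Player I play s1 with probability p; indifference gives −5p + 3(1−p) = 5p + (1−p), so p = 1/6.
Similarly Player II's optimal q on A is 1/3, and the value is -5·(1/3) + (5)·(2/3) = 5/3.

5/3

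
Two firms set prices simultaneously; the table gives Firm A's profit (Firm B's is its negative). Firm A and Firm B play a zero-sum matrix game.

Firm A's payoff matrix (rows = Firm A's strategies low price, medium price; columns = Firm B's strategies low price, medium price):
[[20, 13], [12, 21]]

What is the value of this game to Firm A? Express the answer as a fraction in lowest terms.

33/2

Row minima are 13 and 12, so Firm A's maximin is 13; column maxima are 20 and 21, so Firm B's minimax is 20. These differ, so the equilibrium is in mixed strategies.
Let Firm A play low price with probability p. Firm B is indifferent when 20p + 12(1−p) = 13p + 21(1−p), giving p = 9/16.
Let Firm B play low price with probability q. Firm A is indifferent when 20q + 13(1−q) = 12q + 21(1−q), giving q = 1/2.
The value is 20·(1/2) + (13)·(1/2) = 33/2.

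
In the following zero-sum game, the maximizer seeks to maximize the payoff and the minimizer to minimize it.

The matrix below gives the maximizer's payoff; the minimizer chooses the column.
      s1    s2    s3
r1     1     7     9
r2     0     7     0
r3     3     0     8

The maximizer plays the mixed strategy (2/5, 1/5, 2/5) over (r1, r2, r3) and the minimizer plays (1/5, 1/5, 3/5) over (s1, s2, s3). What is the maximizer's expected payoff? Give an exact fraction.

131/25

Against (1/5, 1/5, 3/5), each row's expected payoff is r1: 7; r2: 7/5; r3: 27/5.
Taking the (2/5, 1/5, 2/5)-weighted average: (2/5)·(7) + (1/5)·(7/5) + (2/5)·(27/5) = 131/25.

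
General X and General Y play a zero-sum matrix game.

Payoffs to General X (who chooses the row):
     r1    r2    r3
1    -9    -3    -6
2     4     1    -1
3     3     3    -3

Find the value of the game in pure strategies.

-1

Row minima: -9, -1, -3 → General X's maximin is -1.
Column maxima: 4, 3, -1 → General Y's minimax is -1.
They coincide at (2, r3), so the value is -1.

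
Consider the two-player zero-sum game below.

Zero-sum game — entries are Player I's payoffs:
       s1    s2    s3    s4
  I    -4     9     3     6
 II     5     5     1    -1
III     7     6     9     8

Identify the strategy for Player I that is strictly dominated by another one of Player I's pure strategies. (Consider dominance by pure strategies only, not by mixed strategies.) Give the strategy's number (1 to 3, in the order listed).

Compare II with III: 7 > 5, 6 > 5, 9 > 1, 8 > -1.
So III strictly dominates II for Player I; II is strictly dominated.

2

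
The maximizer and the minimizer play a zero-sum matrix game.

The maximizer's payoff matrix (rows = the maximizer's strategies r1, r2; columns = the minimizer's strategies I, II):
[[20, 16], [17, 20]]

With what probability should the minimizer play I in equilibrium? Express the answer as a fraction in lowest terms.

Row minima are 16 and 17, so the maximizer's maximin is 17; column maxima are 20 and 20, so the minimizer's minimax is 20. These differ, so the equilibrium is in mixed strategies.
Let the minimizer play I with probability q. The maximizer is indifferent when 20q + 16(1−q) = 17q + 20(1−q), giving q = 4/7.

4/7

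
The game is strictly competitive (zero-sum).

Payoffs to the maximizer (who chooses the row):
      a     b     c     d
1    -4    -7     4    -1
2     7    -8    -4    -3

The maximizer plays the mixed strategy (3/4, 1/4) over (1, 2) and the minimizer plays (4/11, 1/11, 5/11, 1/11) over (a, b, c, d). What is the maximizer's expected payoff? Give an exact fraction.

Against (4/11, 1/11, 5/11, 1/11), each row's expected payoff is 1: -4/11; 2: -3/11.
Taking the (3/4, 1/4)-weighted average: (3/4)·(-4/11) + (1/4)·(-3/11) = -15/44.

-15/44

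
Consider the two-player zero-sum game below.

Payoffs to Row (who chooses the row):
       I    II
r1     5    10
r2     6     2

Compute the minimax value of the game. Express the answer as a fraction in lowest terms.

Row minima are 5 and 2, so Row's maximin is 5; column maxima are 6 and 10, so Column's minimax is 6. These differ, so the equilibrium is in mixed strategies.
Let Row play r1 with probability p. Column is indifferent when 5p + 6(1−p) = 10p + 2(1−p), giving p = 4/9.
Let Column play I with probability q. Row is indifferent when 5q + 10(1−q) = 6q + 2(1−q), giving q = 8/9.
The value is 5·(8/9) + (10)·(1/9) = 50/9.

50/9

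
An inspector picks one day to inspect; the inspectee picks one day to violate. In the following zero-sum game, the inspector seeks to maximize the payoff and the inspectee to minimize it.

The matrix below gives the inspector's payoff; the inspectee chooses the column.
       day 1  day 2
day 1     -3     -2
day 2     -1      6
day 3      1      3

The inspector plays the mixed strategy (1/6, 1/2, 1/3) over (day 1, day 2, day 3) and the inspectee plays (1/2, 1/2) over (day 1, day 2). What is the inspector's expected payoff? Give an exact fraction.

3/2

Against (1/2, 1/2), each row's expected payoff is day 1: -5/2; day 2: 5/2; day 3: 2.
Taking the (1/6, 1/2, 1/3)-weighted average: (1/6)·(-5/2) + (1/2)·(5/2) + (1/3)·(2) = 3/2.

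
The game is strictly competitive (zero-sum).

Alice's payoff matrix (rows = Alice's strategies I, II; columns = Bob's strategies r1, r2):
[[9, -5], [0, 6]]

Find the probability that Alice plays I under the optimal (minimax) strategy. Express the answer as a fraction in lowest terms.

Row minima are -5 and 0, so Alice's maximin is 0; column maxima are 9 and 6, so Bob's minimax is 6. These differ, so the equilibrium is in mixed strategies.
Let Alice play I with probability p. Bob is indifferent when 9p = −5p + 6(1−p), giving p = 3/10.

3/10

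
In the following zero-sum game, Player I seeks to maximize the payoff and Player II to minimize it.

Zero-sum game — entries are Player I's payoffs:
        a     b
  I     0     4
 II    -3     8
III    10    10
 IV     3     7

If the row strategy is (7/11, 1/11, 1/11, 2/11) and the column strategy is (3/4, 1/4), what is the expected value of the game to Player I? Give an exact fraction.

Against (3/4, 1/4), each row's expected payoff is I: 1; II: -1/4; III: 10; IV: 4.
Taking the (7/11, 1/11, 1/11, 2/11)-weighted average: (7/11)·(1) + (1/11)·(-1/4) + (1/11)·(10) + (2/11)·(4) = 9/4.

9/4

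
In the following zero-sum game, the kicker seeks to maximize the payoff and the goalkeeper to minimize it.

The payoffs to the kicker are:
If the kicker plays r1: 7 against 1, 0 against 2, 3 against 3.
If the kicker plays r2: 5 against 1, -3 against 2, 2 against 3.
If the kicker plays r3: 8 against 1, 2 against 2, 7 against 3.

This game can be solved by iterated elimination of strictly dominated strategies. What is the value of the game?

Row r2 is strictly dominated by row r1 (7>5, 0>-3, 3>2); eliminate r2.
Column 1 is strictly dominated by 2 for the goalkeeper (0<7, 2<8); eliminate 1.
Row r1 is strictly dominated by row r3 (2>0, 7>3); eliminate r1.
Column 3 is strictly dominated by 2 for the goalkeeper (2<7); eliminate 3.
Only (r3, 2) remains, with payoff 2.

2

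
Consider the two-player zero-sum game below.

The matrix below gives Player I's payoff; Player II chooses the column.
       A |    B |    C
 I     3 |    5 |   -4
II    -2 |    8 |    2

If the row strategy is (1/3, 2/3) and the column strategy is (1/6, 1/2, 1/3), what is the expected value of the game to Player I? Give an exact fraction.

Against (1/6, 1/2, 1/3), each row's expected payoff is I: 5/3; II: 13/3.
Taking the (1/3, 2/3)-weighted average: (1/3)·(5/3) + (2/3)·(13/3) = 31/9.

31/9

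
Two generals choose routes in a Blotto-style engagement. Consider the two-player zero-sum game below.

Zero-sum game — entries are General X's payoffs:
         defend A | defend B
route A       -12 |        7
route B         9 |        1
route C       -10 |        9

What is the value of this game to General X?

Row route A is strictly dominated by row route C, so General X never plays it.
The remaining 2×2 game on (route B, route C) × (defend A, defend B) has no saddle point. Let General X play route B with probability p; indifference gives 9p − 10(1−p) = p + 9(1−p), so p = 19/27.
Similarly General Y's optimal q on defend A is 8/27, and the value is 9·(8/27) + (1)·(19/27) = 91/27.

91/27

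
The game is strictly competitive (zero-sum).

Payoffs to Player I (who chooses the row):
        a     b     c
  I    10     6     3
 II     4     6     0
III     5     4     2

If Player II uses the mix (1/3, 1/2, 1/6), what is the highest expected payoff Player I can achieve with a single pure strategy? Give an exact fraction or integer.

I: (10)·(1/3) + (6)·(1/2) + (3)·(1/6) = 41/6.
II: (4)·(1/3) + (6)·(1/2) + (0)·(1/6) = 13/3.
III: (5)·(1/3) + (4)·(1/2) + (2)·(1/6) = 4.
The best pure response is I with expected payoff 41/6.

41/6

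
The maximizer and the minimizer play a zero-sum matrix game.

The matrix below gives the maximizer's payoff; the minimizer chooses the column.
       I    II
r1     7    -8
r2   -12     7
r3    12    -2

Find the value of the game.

Row r1 is strictly dominated by row r3, so the maximizer never plays it.
The remaining 2×2 game on (r2, r3) × (I, II) has no saddle point. Let the maximizer play r2 with probability p; indifference gives −12p + 12(1−p) = 7p − 2(1−p), so p = 14/33.
Similarly the minimizer's optimal q on I is 3/11, and the value is -12·(3/11) + (7)·(8/11) = 20/11.

20/11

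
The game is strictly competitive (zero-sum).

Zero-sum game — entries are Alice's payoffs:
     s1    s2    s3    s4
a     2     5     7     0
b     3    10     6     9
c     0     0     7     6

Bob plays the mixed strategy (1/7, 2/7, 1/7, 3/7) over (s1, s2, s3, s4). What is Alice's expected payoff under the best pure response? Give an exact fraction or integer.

8

a: (2)·(1/7) + (5)·(2/7) + (7)·(1/7) + (0)·(3/7) = 19/7.
b: (3)·(1/7) + (10)·(2/7) + (6)·(1/7) + (9)·(3/7) = 8.
c: (0)·(1/7) + (0)·(2/7) + (7)·(1/7) + (6)·(3/7) = 25/7.
The best pure response is b with expected payoff 8.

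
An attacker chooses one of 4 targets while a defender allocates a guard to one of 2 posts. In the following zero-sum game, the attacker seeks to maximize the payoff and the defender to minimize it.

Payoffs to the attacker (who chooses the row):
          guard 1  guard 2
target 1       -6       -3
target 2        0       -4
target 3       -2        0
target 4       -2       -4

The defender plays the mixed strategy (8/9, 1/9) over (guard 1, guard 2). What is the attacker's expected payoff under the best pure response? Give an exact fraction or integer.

target 1: (-6)·(8/9) + (-3)·(1/9) = -17/3.
target 2: (0)·(8/9) + (-4)·(1/9) = -4/9.
target 3: (-2)·(8/9) + (0)·(1/9) = -16/9.
target 4: (-2)·(8/9) + (-4)·(1/9) = -20/9.
The best pure response is target 2 with expected payoff -4/9.

-4/9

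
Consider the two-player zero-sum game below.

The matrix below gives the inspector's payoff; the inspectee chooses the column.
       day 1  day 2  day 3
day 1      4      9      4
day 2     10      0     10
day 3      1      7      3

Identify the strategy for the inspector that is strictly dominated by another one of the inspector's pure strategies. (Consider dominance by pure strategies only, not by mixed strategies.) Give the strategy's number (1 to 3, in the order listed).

3

Compare day 3 with day 1: 4 > 1, 9 > 7, 4 > 3.
So day 1 strictly dominates day 3 for the inspector; day 3 is strictly dominated.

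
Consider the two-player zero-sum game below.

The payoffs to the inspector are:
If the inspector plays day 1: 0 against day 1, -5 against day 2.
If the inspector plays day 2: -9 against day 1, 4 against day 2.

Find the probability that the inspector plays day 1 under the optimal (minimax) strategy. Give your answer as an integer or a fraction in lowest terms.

13/18

Row minima are -5 and -9, so the inspector's maximin is -5; column maxima are 0 and 4, so the inspectee's minimax is 0. These differ, so the equilibrium is in mixed strategies.
Let the inspector play day 1 with probability p. The inspectee is indifferent when −9(1−p) = −5p + 4(1−p), giving p = 13/18.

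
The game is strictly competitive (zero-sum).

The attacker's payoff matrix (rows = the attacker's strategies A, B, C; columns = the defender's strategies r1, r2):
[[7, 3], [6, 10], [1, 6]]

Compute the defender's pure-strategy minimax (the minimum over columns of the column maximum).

The worst case (largest entry) in each column is r1: 7, r2: 10.
The best (smallest) of these is 7.

7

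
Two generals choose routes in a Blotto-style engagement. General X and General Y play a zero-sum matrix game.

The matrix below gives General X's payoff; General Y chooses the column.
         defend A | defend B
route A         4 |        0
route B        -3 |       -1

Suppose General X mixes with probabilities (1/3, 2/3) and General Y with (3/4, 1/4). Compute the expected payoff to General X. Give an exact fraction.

-2/3

Against (3/4, 1/4), each row's expected payoff is route A: 3; route B: -5/2.
Taking the (1/3, 2/3)-weighted average: (1/3)·(3) + (2/3)·(-5/2) = -2/3.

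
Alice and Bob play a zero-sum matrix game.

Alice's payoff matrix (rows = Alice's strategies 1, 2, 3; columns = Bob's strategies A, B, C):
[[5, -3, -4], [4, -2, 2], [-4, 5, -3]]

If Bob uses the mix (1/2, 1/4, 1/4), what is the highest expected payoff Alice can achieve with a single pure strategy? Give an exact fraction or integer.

1: (5)·(1/2) + (-3)·(1/4) + (-4)·(1/4) = 3/4.
2: (4)·(1/2) + (-2)·(1/4) + (2)·(1/4) = 2.
3: (-4)·(1/2) + (5)·(1/4) + (-3)·(1/4) = -3/2.
The best pure response is 2 with expected payoff 2.

2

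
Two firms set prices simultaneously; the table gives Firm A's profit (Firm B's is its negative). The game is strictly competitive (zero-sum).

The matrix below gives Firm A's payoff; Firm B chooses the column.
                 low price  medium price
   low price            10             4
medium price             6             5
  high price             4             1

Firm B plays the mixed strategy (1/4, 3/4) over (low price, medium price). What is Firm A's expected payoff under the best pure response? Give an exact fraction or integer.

low price: (10)·(1/4) + (4)·(3/4) = 11/2.
medium price: (6)·(1/4) + (5)·(3/4) = 21/4.
high price: (4)·(1/4) + (1)·(3/4) = 7/4.
The best pure response is low price with expected payoff 11/2.

11/2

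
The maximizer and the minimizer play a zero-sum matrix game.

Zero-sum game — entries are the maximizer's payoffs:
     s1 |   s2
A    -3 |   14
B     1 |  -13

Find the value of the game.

Row minima are -3 and -13, so the maximizer's maximin is -3; column maxima are 1 and 14, so the minimizer's minimax is 1. These differ, so the equilibrium is in mixed strategies.
Let the maximizer play A with probability p. The minimizer is indifferent when −3p + (1−p) = 14p − 13(1−p), giving p = 14/31.
Let the minimizer play s1 with probability q. The maximizer is indifferent when −3q + 14(1−q) = q − 13(1−q), giving q = 27/31.
The value is -3·(27/31) + (14)·(4/31) = -25/31.

-25/31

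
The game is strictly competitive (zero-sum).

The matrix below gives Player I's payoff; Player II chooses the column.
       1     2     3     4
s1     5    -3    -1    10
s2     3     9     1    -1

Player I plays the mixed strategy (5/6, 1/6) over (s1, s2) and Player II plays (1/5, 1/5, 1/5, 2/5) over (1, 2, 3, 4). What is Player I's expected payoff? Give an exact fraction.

58/15

Against (1/5, 1/5, 1/5, 2/5), each row's expected payoff is s1: 21/5; s2: 11/5.
Taking the (5/6, 1/6)-weighted average: (5/6)·(21/5) + (1/6)·(11/5) = 58/15.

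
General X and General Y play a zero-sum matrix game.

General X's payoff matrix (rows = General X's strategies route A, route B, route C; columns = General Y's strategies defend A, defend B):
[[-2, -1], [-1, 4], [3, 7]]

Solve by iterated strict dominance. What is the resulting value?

Column defend B is strictly dominated by defend A for General Y (-2<-1, -1<4, 3<7); eliminate defend B.
Row route A is strictly dominated by row route B (-1>-2); eliminate route A.
Row route B is strictly dominated by row route C (3>-1); eliminate route B.
Only (route C, defend A) remains, with payoff 3.

3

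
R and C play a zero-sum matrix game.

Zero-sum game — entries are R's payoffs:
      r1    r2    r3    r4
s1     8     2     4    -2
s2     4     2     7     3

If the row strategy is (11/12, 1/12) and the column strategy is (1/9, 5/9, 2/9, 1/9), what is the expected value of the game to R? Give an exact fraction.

Against (1/9, 5/9, 2/9, 1/9), each row's expected payoff is s1: 8/3; s2: 31/9.
Taking the (11/12, 1/12)-weighted average: (11/12)·(8/3) + (1/12)·(31/9) = 295/108.

295/108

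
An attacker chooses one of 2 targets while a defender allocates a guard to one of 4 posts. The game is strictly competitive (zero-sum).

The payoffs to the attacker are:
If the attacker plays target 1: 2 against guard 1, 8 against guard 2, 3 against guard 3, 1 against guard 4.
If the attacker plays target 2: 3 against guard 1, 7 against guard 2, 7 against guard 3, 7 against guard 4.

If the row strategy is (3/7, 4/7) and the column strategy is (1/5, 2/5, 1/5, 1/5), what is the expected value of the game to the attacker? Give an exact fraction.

Against (1/5, 2/5, 1/5, 1/5), each row's expected payoff is target 1: 22/5; target 2: 31/5.
Taking the (3/7, 4/7)-weighted average: (3/7)·(22/5) + (4/7)·(31/5) = 38/7.

38/7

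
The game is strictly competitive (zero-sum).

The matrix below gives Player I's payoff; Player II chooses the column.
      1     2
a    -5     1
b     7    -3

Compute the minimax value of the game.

-1/2

Row minima are -5 and -3, so Player I's maximin is -3; column maxima are 7 and 1, so Player II's minimax is 1. These differ, so the equilibrium is in mixed strategies.
Let Player I play a with probability p. Player II is indifferent when −5p + 7(1−p) = p − 3(1−p), giving p = 5/8.
Let Player II play 1 with probability q. Player I is indifferent when −5q + (1−q) = 7q − 3(1−q), giving q = 1/4.
The value is -5·(1/4) + (1)·(3/4) = -1/2.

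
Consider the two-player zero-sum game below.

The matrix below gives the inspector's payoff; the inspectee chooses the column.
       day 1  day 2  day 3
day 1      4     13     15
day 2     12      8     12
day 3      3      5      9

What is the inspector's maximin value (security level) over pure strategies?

8

The worst-case payoff for each row is day 1: 4, day 2: 8, day 3: 3.
The best of these is 8.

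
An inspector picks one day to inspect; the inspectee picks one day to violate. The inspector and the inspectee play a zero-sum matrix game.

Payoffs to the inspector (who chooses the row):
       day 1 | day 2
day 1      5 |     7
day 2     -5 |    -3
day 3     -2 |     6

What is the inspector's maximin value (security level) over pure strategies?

5

The worst-case payoff for each row is day 1: 5, day 2: -5, day 3: -2.
The best of these is 5.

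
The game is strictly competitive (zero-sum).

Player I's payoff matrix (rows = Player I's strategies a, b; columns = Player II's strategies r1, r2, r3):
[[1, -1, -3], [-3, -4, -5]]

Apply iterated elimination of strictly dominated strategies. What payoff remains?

Column r2 is strictly dominated by r3 for Player II (-3<-1, -5<-4); eliminate r2.
Row b is strictly dominated by row a (1>-3, -3>-5); eliminate b.
Column r1 is strictly dominated by r3 for Player II (-3<1); eliminate r1.
Only (a, r3) remains, with payoff -3.

-3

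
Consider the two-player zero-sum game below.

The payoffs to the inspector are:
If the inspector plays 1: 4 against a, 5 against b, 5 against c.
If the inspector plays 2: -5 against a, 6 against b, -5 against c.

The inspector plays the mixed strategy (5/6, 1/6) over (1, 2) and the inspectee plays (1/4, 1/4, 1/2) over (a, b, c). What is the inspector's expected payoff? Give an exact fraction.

Against (1/4, 1/4, 1/2), each row's expected payoff is 1: 19/4; 2: -9/4.
Taking the (5/6, 1/6)-weighted average: (5/6)·(19/4) + (1/6)·(-9/4) = 43/12.

43/12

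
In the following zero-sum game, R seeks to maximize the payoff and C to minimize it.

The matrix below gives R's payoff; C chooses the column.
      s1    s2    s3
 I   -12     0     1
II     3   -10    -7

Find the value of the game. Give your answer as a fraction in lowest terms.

Column s3 is strictly dominated by s2 for C (it gives R more in every row).
The remaining 2×2 game on (I, II) × (s1, s2) has no saddle point. Let R play I with probability p; indifference gives −12p + 3(1−p) = −10(1−p), so p = 13/25.
Similarly C's optimal q on s1 is 2/5, and the value is -12·(2/5) + (0)·(3/5) = -24/5.

-24/5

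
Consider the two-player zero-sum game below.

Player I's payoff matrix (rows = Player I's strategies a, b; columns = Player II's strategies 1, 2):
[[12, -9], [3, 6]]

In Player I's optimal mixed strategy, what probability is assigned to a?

Row minima are -9 and 3, so Player I's maximin is 3; column maxima are 12 and 6, so Player II's minimax is 6. These differ, so the equilibrium is in mixed strategies.
Let Player I play a with probability p. Player II is indifferent when 12p + 3(1−p) = −9p + 6(1−p), giving p = 1/8.

1/8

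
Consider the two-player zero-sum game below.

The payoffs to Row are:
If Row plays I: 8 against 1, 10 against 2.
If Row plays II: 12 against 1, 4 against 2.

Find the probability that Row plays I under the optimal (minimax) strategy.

4/5

Row minima are 8 and 4, so Row's maximin is 8; column maxima are 12 and 10, so Column's minimax is 10. These differ, so the equilibrium is in mixed strategies.
Let Row play I with probability p. Column is indifferent when 8p + 12(1−p) = 10p + 4(1−p), giving p = 4/5.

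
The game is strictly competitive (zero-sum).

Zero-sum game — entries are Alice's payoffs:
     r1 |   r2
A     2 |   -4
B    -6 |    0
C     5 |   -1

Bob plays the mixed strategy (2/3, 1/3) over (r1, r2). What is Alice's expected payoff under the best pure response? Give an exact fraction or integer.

A: (2)·(2/3) + (-4)·(1/3) = 0.
B: (-6)·(2/3) + (0)·(1/3) = -4.
C: (5)·(2/3) + (-1)·(1/3) = 3.
The best pure response is C with expected payoff 3.

3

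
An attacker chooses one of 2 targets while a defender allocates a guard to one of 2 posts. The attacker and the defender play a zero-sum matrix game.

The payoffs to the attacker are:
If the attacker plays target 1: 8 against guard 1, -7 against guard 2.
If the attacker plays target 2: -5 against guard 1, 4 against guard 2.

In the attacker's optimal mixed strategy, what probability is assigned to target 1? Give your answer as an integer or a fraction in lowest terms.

3/8

Row minima are -7 and -5, so the attacker's maximin is -5; column maxima are 8 and 4, so the defender's minimax is 4. These differ, so the equilibrium is in mixed strategies.
Let the attacker play target 1 with probability p. The defender is indifferent when 8p − 5(1−p) = −7p + 4(1−p), giving p = 3/8.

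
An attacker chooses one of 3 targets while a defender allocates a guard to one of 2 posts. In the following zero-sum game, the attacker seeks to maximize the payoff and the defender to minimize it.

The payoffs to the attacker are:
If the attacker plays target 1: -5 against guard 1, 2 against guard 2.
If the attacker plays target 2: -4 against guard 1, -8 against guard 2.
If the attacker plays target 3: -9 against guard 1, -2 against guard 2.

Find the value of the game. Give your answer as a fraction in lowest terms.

-48/11

Row target 3 is strictly dominated by row target 1, so the attacker never plays it.
The remaining 2×2 game on (target 1, target 2) × (guard 1, guard 2) has no saddle point. Let the attacker play target 1 with probability p; indifference gives −5p − 4(1−p) = 2p − 8(1−p), so p = 4/11.
Similarly the defender's optimal q on guard 1 is 10/11, and the value is -5·(10/11) + (2)·(1/11) = -48/11.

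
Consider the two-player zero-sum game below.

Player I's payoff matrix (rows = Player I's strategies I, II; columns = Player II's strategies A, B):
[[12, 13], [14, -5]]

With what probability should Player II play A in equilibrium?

Row minima are 12 and -5, so Player I's maximin is 12; column maxima are 14 and 13, so Player II's minimax is 13. These differ, so the equilibrium is in mixed strategies.
Let Player II play A with probability q. Player I is indifferent when 12q + 13(1−q) = 14q − 5(1−q), giving q = 9/10.

9/10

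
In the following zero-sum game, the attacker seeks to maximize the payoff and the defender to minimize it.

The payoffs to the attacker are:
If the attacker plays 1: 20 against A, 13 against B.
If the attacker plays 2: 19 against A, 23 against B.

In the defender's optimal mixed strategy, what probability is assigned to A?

Row minima are 13 and 19, so the attacker's maximin is 19; column maxima are 20 and 23, so the defender's minimax is 20. These differ, so the equilibrium is in mixed strategies.
Let the defender play A with probability q. The attacker is indifferent when 20q + 13(1−q) = 19q + 23(1−q), giving q = 10/11.

10/11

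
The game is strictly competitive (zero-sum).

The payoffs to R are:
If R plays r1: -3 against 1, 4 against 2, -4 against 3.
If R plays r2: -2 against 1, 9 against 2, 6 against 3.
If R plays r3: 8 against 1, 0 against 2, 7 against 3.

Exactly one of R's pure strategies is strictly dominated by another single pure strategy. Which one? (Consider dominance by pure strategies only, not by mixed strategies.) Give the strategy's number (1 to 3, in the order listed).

Compare r1 with r2: -2 > -3, 9 > 4, 6 > -4.
So r2 strictly dominates r1 for R; r1 is strictly dominated.

1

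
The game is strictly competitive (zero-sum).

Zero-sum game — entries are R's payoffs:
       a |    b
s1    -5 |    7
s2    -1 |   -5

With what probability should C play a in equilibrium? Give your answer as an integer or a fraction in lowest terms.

3/4

Row minima are -5 and -5, so R's maximin is -5; column maxima are -1 and 7, so C's minimax is -1. These differ, so the equilibrium is in mixed strategies.
Let C play a with probability q. R is indifferent when −5q + 7(1−q) = −q − 5(1−q), giving q = 3/4.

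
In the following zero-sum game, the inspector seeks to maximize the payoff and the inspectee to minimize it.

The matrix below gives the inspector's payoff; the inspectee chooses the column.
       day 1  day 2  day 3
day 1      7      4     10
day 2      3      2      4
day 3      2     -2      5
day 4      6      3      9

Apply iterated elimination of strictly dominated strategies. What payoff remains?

Column day 3 is strictly dominated by day 1 for the inspectee (7<10, 3<4, 2<5, 6<9); eliminate day 3.
Column day 1 is strictly dominated by day 2 for the inspectee (4<7, 2<3, -2<2, 3<6); eliminate day 1.
Row day 2 is strictly dominated by row day 1 (4>2); eliminate day 2.
Row day 4 is strictly dominated by row day 1 (4>3); eliminate day 4.
Row day 3 is strictly dominated by row day 1 (4>-2); eliminate day 3.
Only (day 1, day 2) remains, with payoff 4.

4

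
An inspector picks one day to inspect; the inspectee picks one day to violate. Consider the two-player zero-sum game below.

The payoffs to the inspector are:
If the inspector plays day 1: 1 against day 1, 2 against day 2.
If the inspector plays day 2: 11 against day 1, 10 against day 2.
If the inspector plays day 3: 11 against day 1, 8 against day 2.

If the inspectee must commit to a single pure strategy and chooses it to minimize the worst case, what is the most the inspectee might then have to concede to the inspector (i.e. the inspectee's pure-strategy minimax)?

The worst case (largest entry) in each column is day 1: 11, day 2: 10.
The best (smallest) of these is 10.

10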